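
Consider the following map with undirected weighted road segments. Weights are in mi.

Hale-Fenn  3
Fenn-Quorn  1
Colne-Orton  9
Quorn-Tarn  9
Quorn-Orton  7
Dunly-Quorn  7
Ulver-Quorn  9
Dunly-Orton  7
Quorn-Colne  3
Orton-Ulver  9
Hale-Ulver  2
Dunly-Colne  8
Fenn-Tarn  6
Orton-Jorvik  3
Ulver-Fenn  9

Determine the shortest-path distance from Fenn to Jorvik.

Settle nodes by increasing distance from Fenn:
Fenn: 0
Quorn: 1  (via Fenn)
Hale: 3  (via Fenn)
Colne: 4  (via Quorn)
Ulver: 5  (via Hale)
Tarn: 6  (via Fenn)
Orton: 8  (via Quorn)
Dunly: 8  (via Quorn)
Jorvik: 11  (via Orton)
Shortest route: Fenn → Quorn → Orton → Jorvik = 11 mi.

11 mi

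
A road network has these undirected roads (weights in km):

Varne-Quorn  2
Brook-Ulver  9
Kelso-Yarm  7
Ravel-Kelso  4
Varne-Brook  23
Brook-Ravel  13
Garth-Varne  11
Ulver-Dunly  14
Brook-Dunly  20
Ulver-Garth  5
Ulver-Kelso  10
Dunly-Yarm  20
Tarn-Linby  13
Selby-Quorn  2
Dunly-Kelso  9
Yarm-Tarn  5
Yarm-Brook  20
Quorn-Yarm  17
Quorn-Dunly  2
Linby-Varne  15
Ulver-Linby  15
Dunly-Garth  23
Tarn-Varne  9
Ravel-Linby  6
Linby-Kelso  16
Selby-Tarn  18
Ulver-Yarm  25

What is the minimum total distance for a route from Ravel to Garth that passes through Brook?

27 km

Best Ravel to Brook: Ravel → Brook costing 13
Best Brook to Garth: Brook → Ulver → Garth costing 14
Total via Brook: 13 + 14 = 27 km.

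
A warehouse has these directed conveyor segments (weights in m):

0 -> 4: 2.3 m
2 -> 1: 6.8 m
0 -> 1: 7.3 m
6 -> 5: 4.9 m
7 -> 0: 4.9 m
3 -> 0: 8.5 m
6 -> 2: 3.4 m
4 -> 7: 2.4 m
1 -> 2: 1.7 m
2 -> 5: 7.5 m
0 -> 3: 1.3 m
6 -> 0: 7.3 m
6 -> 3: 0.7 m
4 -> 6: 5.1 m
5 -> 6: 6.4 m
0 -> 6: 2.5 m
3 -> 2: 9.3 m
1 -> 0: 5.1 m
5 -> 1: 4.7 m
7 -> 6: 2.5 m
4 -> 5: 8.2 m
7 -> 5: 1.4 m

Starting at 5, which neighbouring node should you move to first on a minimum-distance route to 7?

1

Enumerating some paths:
5 - 6 - 3 - 0 - 4 - 7: 6.4+0.7+8.5+2.3+2.4 = 20.3
5 - 1 - 0 - 4 - 7: 4.7+5.1+2.3+2.4 = 14.5
5 - 6 - 0 - 4 - 7: 6.4+7.3+2.3+2.4 = 18.4
5 - 6 - 2 - 1 - 0 - 4 - 7: 6.4+3.4+6.8+5.1+2.3+2.4 = 26.4
The minimum is 14.5 m via 5 - 1 - 0 - 4 - 7.
So from 5 the first move is to 1.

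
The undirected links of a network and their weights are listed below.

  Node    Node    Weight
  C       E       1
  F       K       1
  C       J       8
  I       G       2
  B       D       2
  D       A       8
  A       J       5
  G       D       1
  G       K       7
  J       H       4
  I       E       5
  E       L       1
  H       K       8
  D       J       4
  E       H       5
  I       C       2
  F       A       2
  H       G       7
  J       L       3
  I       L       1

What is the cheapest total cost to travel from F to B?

Running Dijkstra from F:
F: 0
K: 1  (via F)
A: 2  (via F)
J: 7  (via A)
G: 8  (via K)
D: 9  (via G)
H: 9  (via K)
I: 10  (via G)
L: 10  (via J)
B: 11  (via D)
Shortest route: F–K–G–D–B = 11.

11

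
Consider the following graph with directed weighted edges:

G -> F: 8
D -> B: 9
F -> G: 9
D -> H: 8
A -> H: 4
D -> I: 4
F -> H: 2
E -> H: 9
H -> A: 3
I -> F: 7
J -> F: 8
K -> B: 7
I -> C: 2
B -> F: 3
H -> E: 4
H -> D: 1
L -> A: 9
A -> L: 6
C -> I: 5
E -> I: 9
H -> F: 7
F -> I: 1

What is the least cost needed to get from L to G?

29

Candidate routes:
L–A–H–D–B–F–G: 9+4+1+9+3+9 = 35
L–A–H–E–I–F–G: 9+4+4+9+7+9 = 42
L–A–H–F–G: 9+4+7+9 = 29
L–A–H–D–I–F–G: 9+4+1+4+7+9 = 34
Cheapest is L–A–H–F–G at 29.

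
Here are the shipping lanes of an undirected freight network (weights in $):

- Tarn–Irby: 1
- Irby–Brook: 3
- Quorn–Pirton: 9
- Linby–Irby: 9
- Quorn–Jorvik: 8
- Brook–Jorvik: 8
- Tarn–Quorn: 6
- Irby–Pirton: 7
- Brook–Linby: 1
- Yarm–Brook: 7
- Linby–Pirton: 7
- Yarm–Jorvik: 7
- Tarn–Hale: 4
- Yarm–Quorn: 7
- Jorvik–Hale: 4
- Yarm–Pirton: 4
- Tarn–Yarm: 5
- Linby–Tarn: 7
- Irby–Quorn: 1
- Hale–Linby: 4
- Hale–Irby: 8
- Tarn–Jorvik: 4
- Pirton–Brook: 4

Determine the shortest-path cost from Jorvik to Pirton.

$11

Compare a few routes:
Jorvik–Brook–Pirton: 8+4 = 12
Jorvik–Yarm–Pirton: 7+4 = 11
Jorvik–Tarn–Irby–Brook–Pirton: 4+1+3+4 = 12
Jorvik–Tarn–Irby–Pirton: 4+1+7 = 12
The minimum is $11 via Jorvik–Yarm–Pirton.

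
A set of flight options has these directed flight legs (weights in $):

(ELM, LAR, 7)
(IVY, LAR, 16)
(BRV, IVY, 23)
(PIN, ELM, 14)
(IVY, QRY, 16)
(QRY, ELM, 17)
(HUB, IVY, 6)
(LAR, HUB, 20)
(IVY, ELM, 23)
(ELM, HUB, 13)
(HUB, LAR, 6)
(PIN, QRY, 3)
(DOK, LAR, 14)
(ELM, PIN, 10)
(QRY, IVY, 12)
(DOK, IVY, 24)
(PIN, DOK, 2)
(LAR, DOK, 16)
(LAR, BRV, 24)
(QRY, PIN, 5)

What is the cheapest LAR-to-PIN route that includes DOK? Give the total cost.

$61

Best LAR to DOK: LAR–DOK costing 16
Best DOK to PIN: DOK–IVY–QRY–PIN costing 45
Total via DOK: 16 + 45 = $61.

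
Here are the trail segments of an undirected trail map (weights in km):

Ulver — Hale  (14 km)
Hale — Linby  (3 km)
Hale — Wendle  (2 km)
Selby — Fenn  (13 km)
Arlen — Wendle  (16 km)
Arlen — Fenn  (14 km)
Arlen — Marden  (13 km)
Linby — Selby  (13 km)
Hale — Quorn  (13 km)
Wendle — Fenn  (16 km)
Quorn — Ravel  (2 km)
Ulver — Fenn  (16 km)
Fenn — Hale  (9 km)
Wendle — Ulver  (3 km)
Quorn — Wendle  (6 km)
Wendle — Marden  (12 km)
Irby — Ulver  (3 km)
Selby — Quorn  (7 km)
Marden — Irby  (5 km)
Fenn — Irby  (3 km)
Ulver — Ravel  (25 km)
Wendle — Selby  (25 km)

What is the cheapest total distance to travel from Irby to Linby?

Settle nodes by increasing distance from Irby:
Irby: 0
Fenn: 3  (via Irby)
Ulver: 3  (via Irby)
Marden: 5  (via Irby)
Wendle: 6  (via Ulver)
Hale: 8  (via Wendle)
Linby: 11  (via Hale)
Shortest route: Irby → Ulver → Wendle → Hale → Linby = 11 km.

11 km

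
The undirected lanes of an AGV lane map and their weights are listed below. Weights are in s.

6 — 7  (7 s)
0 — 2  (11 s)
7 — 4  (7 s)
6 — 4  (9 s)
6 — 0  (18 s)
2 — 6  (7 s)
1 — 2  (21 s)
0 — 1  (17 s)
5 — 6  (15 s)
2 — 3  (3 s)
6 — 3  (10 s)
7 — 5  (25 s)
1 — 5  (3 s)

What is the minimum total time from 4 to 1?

27 s

Compare a few routes:
4 → 6 → 5 → 1: 9+15+3 = 27
4 → 7 → 6 → 5 → 1: 7+7+15+3 = 32
The minimum is 27 s via 4 → 6 → 5 → 1.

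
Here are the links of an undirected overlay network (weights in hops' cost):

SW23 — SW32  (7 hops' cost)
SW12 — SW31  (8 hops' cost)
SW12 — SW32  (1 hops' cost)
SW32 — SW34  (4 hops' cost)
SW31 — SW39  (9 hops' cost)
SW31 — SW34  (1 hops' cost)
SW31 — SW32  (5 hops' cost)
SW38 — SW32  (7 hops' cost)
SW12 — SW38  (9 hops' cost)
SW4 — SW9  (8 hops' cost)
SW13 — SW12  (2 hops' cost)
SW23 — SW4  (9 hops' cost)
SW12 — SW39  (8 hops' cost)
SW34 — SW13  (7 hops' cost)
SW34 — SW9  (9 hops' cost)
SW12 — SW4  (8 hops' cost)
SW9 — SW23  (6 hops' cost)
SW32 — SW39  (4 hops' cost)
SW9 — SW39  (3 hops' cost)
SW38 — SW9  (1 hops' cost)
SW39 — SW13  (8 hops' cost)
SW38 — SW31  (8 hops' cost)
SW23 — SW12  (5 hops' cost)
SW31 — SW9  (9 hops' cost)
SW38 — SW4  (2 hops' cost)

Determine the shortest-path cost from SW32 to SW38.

7 hops' cost

Enumerating some paths:
SW32 → SW39 → SW9 → SW38: 4+3+1 = 8
SW32 → SW38: 7 = 7
Cheapest is SW32 → SW38 at 7 hops' cost.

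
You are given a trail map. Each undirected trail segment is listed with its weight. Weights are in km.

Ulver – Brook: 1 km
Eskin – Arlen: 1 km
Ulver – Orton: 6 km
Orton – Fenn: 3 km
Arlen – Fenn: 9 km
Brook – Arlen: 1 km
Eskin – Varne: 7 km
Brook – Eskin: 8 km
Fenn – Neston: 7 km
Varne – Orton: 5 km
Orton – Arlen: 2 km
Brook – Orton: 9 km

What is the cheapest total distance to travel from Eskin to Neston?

Enumerating some paths:
Eskin - Arlen - Brook - Ulver - Orton - Fenn - Neston: 1+1+1+6+3+7 = 19
Eskin - Arlen - Orton - Fenn - Neston: 1+2+3+7 = 13
Eskin - Arlen - Fenn - Neston: 1+9+7 = 17
The minimum is 13 km via Eskin - Arlen - Orton - Fenn - Neston.

13 km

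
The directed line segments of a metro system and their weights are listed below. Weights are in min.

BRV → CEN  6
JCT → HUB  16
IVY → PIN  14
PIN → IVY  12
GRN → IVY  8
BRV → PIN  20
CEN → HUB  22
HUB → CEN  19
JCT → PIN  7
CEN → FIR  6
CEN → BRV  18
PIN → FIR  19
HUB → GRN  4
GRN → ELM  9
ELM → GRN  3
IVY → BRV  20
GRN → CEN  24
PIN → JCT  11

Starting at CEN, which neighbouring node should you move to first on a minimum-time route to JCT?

BRV

Candidate routes:
CEN–BRV–PIN–JCT: 18+20+11 = 49
CEN–HUB–GRN–IVY–BRV–PIN–JCT: 22+4+8+20+20+11 = 85
CEN–HUB–GRN–IVY–PIN–JCT: 22+4+8+14+11 = 59
Cheapest is CEN–BRV–PIN–JCT at 49 min.
So from CEN the first move is to BRV.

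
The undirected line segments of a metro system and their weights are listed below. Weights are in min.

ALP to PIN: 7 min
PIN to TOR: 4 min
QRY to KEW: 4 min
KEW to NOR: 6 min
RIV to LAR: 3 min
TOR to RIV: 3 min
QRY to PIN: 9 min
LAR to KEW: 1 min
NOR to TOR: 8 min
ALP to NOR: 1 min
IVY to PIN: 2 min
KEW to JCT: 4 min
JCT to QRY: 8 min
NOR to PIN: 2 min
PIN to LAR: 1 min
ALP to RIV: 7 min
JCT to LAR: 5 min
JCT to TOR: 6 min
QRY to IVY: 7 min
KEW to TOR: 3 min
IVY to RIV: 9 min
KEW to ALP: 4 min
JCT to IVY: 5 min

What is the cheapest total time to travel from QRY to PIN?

Compare a few routes:
QRY - KEW - LAR - PIN: 4+1+1 = 6
QRY - IVY - PIN: 7+2 = 9
The minimum is 6 min via QRY - KEW - LAR - PIN.

6 min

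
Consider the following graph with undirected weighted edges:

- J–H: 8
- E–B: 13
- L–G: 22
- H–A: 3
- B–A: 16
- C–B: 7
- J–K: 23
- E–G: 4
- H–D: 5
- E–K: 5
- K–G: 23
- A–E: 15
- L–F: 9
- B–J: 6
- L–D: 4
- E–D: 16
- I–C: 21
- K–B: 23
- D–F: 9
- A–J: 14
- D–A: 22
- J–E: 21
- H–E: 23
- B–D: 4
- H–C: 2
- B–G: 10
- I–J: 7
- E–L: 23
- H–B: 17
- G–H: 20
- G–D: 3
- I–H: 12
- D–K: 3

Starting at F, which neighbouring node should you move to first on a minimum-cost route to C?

D

Enumerating some paths:
F → L → D → B → C: 9+4+4+7 = 24
F → D → B → C: 9+4+7 = 20
F → L → D → H → C: 9+4+5+2 = 20
F → D → H → C: 9+5+2 = 16
Cheapest is F → D → H → C at 16.
So from F the first move is to D.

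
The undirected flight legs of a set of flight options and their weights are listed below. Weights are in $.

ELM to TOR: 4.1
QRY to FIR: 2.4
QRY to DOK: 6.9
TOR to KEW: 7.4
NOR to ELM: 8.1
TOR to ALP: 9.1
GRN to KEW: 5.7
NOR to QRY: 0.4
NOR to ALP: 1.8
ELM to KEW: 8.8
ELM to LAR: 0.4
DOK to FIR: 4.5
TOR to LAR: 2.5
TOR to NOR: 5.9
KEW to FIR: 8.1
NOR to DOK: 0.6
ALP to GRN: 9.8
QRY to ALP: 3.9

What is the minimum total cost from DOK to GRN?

$12.2

Enumerating some paths:
DOK - NOR - QRY - FIR - KEW - GRN: 0.6+0.4+2.4+8.1+5.7 = 17.2
DOK - NOR - ALP - GRN: 0.6+1.8+9.8 = 12.2
DOK - NOR - QRY - ALP - GRN: 0.6+0.4+3.9+9.8 = 14.7
Cheapest is DOK - NOR - ALP - GRN at $12.2.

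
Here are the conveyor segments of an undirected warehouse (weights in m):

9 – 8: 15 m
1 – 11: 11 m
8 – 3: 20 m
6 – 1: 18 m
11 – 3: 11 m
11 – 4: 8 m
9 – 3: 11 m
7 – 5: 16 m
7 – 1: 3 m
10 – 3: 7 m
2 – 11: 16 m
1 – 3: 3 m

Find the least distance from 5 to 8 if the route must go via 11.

Best 5 to 11: 5–7–1–11 costing 30
Best 11 to 8: 11–3–8 costing 31
Total via 11: 30 + 31 = 61 m.

61 m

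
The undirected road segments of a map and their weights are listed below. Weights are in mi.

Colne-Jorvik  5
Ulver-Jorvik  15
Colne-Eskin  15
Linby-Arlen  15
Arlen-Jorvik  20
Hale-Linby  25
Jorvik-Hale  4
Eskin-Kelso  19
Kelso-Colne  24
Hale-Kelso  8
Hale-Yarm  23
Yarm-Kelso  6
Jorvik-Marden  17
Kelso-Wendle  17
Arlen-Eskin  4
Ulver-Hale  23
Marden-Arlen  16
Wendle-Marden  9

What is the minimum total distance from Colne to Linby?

34 mi

Compare a few routes:
Colne → Jorvik → Marden → Arlen → Linby: 5+17+16+15 = 53
Colne → Jorvik → Hale → Kelso → Eskin → Arlen → Linby: 5+4+8+19+4+15 = 55
Colne → Jorvik → Arlen → Linby: 5+20+15 = 40
Colne → Jorvik → Hale → Linby: 5+4+25 = 34
The minimum is 34 mi via Colne → Jorvik → Hale → Linby.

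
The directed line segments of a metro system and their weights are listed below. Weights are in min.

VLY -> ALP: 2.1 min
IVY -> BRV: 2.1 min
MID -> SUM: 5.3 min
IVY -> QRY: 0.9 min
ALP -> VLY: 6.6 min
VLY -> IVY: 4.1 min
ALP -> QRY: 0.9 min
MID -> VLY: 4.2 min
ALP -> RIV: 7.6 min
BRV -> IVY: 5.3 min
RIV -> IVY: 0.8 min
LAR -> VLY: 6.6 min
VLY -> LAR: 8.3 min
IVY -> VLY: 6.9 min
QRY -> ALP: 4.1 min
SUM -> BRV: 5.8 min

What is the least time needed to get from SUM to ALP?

16.1 min

Settle nodes by increasing distance from SUM:
SUM: 0
BRV: 5.8  (via SUM)
IVY: 11.1  (via BRV)
QRY: 12  (via IVY)
ALP: 16.1  (via QRY)
Shortest route: SUM–BRV–IVY–QRY–ALP = 16.1 min.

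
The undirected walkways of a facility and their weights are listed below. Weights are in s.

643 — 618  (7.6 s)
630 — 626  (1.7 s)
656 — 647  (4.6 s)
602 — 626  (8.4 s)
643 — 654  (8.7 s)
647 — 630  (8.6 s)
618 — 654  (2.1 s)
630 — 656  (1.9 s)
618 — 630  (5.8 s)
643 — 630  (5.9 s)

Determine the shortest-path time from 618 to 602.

Settle nodes by increasing distance from 618:
618: 0
654: 2.1  (via 618)
630: 5.8  (via 618)
626: 7.5  (via 630)
643: 7.6  (via 618)
656: 7.7  (via 630)
647: 12.3  (via 656)
602: 15.9  (via 626)
Shortest route: 618 → 630 → 626 → 602 = 15.9 s.

15.9 s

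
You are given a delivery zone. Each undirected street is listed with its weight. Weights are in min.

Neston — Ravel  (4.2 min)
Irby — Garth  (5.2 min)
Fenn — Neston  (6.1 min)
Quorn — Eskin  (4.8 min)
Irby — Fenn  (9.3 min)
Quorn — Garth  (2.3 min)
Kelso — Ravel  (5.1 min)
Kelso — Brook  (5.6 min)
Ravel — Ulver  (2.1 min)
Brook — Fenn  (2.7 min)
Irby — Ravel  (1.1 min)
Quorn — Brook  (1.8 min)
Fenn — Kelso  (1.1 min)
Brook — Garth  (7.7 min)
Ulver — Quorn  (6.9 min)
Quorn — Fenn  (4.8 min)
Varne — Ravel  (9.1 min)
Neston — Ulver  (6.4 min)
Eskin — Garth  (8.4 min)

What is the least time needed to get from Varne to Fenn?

Running Dijkstra from Varne:
Varne: 0
Ravel: 9.1  (via Varne)
Irby: 10.2  (via Ravel)
Ulver: 11.2  (via Ravel)
Neston: 13.3  (via Ravel)
Kelso: 14.2  (via Ravel)
Fenn: 15.3  (via Kelso)
Shortest route: Varne–Ravel–Kelso–Fenn = 15.3 min.

15.3 min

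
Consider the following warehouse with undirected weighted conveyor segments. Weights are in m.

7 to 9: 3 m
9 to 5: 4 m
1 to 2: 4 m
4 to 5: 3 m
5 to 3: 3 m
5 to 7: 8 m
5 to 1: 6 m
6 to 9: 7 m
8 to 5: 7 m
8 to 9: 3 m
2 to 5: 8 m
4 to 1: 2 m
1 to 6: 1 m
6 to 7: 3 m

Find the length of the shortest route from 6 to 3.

Compare a few routes:
6 → 1 → 5 → 3: 1+6+3 = 10
6 → 7 → 9 → 5 → 3: 3+3+4+3 = 13
6 → 1 → 4 → 5 → 3: 1+2+3+3 = 9
The minimum is 9 m via 6 → 1 → 4 → 5 → 3.

9 m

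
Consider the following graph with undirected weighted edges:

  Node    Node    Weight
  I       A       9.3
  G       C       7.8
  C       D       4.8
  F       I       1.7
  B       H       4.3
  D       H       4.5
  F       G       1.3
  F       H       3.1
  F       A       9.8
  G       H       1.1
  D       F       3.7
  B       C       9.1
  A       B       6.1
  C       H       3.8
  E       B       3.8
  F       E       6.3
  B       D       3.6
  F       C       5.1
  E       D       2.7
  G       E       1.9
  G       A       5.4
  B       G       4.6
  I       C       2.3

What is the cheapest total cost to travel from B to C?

8.1

Running Dijkstra from B:
B: 0
D: 3.6  (via B)
E: 3.8  (via B)
H: 4.3  (via B)
G: 4.6  (via B)
F: 5.9  (via G)
A: 6.1  (via B)
I: 7.6  (via F)
C: 8.1  (via H)
Shortest route: B–H–C = 8.1.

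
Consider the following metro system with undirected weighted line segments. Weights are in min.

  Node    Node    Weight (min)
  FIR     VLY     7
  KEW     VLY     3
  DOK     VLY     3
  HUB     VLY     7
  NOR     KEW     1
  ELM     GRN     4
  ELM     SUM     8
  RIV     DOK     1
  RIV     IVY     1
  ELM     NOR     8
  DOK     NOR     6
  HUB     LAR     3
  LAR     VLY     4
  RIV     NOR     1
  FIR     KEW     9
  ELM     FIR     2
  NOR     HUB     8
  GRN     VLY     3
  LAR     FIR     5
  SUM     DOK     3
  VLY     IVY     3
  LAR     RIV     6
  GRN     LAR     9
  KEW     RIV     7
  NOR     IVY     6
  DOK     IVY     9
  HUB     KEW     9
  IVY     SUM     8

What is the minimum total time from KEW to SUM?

6 min

Enumerating some paths:
KEW - VLY - DOK - SUM: 3+3+3 = 9
KEW - NOR - RIV - DOK - SUM: 1+1+1+3 = 6
KEW - NOR - DOK - SUM: 1+6+3 = 10
Cheapest is KEW - NOR - RIV - DOK - SUM at 6 min.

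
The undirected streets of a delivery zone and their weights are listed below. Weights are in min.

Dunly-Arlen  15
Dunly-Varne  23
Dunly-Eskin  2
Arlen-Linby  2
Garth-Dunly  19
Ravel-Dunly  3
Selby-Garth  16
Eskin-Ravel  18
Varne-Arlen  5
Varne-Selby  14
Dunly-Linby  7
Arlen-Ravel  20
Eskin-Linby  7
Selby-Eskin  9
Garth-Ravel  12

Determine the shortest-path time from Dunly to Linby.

7 min

Settle nodes by increasing distance from Dunly:
Dunly: 0
Eskin: 2  (via Dunly)
Ravel: 3  (via Dunly)
Linby: 7  (via Dunly)
Shortest route: Dunly–Linby = 7 min.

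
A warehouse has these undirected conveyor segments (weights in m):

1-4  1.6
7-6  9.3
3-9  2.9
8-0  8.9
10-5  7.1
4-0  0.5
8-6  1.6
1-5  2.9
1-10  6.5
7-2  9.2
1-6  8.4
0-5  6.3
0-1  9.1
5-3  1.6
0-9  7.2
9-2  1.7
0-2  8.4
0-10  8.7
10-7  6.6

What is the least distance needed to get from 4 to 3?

6.1 m

Compare a few routes:
4 - 0 - 5 - 3: 0.5+6.3+1.6 = 8.4
4 - 0 - 9 - 3: 0.5+7.2+2.9 = 10.6
4 - 1 - 5 - 3: 1.6+2.9+1.6 = 6.1
Cheapest is 4 - 1 - 5 - 3 at 6.1 m.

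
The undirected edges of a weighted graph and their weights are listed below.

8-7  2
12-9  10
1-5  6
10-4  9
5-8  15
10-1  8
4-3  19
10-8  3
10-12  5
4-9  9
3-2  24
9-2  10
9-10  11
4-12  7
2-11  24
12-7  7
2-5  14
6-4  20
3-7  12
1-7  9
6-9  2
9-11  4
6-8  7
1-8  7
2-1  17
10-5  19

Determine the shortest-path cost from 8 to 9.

9

Settle nodes by increasing distance from 8:
8: 0
7: 2  (via 8)
10: 3  (via 8)
1: 7  (via 8)
6: 7  (via 8)
12: 8  (via 10)
9: 9  (via 6)
Shortest route: 8–6–9 = 9.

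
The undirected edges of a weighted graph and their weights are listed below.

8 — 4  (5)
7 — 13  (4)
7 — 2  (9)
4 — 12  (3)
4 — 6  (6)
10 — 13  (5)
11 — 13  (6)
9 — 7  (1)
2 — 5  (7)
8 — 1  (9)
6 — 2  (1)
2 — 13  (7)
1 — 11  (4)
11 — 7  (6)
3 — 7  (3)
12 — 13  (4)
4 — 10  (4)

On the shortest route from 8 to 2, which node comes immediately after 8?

Enumerating some paths:
8 - 4 - 12 - 13 - 2: 5+3+4+7 = 19
8 - 4 - 6 - 2: 5+6+1 = 12
The minimum is 12 via 8 - 4 - 6 - 2.
So from 8 the first move is to 4.

4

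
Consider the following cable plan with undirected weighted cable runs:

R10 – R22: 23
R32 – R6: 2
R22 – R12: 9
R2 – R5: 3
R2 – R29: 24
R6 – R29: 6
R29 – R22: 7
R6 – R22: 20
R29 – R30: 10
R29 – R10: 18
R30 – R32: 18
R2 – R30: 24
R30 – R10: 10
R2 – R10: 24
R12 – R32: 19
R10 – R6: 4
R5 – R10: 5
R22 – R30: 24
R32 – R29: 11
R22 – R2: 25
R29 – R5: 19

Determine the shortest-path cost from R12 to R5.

Settle nodes by increasing distance from R12:
R12: 0
R22: 9  (via R12)
R29: 16  (via R22)
R32: 19  (via R12)
R6: 21  (via R32)
R10: 25  (via R6)
R30: 26  (via R29)
R5: 30  (via R10)
Shortest route: R12–R32–R6–R10–R5 = 30.

30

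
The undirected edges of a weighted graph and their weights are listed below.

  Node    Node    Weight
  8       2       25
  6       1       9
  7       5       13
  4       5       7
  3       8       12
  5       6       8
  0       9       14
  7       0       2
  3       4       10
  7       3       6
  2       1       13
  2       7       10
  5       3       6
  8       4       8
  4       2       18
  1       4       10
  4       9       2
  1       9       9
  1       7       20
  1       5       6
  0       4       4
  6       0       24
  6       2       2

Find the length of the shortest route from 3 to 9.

12

Shortest distances from 3:
3: 0
5: 6  (via 3)
7: 6  (via 3)
0: 8  (via 7)
4: 10  (via 3)
1: 12  (via 5)
8: 12  (via 3)
9: 12  (via 4)
Shortest route: 3–4–9 = 12.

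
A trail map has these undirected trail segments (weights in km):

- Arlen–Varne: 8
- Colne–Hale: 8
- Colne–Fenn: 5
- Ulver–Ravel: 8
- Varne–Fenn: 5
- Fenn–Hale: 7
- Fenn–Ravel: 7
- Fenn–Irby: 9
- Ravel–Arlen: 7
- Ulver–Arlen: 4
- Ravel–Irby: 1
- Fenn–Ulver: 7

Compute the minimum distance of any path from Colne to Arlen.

16 km

Compare a few routes:
Colne → Fenn → Irby → Ravel → Arlen: 5+9+1+7 = 22
Colne → Fenn → Varne → Arlen: 5+5+8 = 18
Colne → Fenn → Ulver → Arlen: 5+7+4 = 16
Colne → Fenn → Ravel → Arlen: 5+7+7 = 19
Cheapest is Colne → Fenn → Ulver → Arlen at 16 km.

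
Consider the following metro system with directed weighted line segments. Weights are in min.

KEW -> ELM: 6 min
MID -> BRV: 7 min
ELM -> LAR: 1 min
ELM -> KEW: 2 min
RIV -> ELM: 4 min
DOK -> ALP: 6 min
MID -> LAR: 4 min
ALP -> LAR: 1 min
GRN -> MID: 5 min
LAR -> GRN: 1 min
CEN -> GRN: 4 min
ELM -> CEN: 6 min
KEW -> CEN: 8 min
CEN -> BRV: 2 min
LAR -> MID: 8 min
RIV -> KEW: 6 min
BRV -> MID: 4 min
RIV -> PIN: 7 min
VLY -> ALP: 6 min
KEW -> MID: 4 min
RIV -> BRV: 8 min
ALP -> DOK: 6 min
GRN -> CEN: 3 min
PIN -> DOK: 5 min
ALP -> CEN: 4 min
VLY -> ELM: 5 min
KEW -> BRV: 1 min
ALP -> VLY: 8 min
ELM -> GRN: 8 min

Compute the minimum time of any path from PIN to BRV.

17 min

Running Dijkstra from PIN:
PIN: 0
DOK: 5  (via PIN)
ALP: 11  (via DOK)
LAR: 12  (via ALP)
GRN: 13  (via LAR)
CEN: 15  (via ALP)
BRV: 17  (via CEN)
Shortest route: PIN–DOK–ALP–CEN–BRV = 17 min.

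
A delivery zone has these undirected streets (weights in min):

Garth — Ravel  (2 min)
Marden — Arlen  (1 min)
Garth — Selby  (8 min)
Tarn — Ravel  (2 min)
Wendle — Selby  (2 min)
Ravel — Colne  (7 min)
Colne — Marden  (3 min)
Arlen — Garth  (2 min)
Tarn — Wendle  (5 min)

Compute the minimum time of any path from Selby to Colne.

14 min

Settle nodes by increasing distance from Selby:
Selby: 0
Wendle: 2  (via Selby)
Tarn: 7  (via Wendle)
Garth: 8  (via Selby)
Ravel: 9  (via Tarn)
Arlen: 10  (via Garth)
Marden: 11  (via Arlen)
Colne: 14  (via Marden)
Shortest route: Selby–Garth–Arlen–Marden–Colne = 14 min.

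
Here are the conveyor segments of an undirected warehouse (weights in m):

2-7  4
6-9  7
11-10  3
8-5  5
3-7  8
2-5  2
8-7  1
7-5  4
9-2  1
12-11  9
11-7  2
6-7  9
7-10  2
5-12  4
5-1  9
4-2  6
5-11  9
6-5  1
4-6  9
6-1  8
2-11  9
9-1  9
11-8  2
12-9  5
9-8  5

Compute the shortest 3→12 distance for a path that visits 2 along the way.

Shortest 3→2: 3 → 7 → 2 = 12
Shortest 2→12: 2 → 9 → 12 = 6
Total via 2: 12 + 6 = 18 m.

18 m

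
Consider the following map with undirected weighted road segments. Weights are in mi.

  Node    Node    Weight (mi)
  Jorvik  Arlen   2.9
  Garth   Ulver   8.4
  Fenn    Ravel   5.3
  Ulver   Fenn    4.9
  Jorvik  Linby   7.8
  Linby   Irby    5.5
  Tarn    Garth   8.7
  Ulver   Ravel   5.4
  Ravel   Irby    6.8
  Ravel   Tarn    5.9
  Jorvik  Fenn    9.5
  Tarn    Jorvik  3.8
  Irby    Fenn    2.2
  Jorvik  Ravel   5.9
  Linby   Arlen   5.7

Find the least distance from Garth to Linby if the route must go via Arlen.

21.1 mi

Best Garth to Arlen: Garth → Tarn → Jorvik → Arlen costing 15.4
Best Arlen to Linby: Arlen → Linby costing 5.7
Total via Arlen: 15.4 + 5.7 = 21.1 mi.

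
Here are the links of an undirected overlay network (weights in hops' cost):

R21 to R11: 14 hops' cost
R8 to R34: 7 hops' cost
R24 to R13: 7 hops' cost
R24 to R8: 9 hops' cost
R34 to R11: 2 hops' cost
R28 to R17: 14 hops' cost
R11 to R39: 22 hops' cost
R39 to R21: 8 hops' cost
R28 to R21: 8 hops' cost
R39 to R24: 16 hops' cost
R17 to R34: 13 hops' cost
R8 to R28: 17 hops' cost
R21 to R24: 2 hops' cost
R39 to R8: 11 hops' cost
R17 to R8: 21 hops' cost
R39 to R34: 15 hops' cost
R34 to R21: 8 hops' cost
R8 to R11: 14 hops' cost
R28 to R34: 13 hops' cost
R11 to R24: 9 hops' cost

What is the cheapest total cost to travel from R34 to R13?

17 hops' cost

Running Dijkstra from R34:
R34: 0
R11: 2  (via R34)
R8: 7  (via R34)
R21: 8  (via R34)
R24: 10  (via R21)
R17: 13  (via R34)
R28: 13  (via R34)
R39: 15  (via R34)
R13: 17  (via R24)
Shortest route: R34 → R21 → R24 → R13 = 17 hops' cost.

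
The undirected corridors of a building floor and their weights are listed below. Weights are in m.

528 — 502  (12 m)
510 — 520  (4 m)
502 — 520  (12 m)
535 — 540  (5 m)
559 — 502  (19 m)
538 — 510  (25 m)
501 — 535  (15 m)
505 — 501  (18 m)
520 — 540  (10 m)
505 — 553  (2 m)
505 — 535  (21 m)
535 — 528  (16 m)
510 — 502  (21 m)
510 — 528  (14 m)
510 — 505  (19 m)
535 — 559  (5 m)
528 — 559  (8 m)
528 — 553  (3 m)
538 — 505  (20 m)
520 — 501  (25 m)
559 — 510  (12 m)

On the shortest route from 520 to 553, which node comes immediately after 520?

Enumerating some paths:
520–510–505–553: 4+19+2 = 25
520–510–528–553: 4+14+3 = 21
520–510–559–528–553: 4+12+8+3 = 27
Cheapest is 520–510–528–553 at 21 m.
So from 520 the first move is to 510.

510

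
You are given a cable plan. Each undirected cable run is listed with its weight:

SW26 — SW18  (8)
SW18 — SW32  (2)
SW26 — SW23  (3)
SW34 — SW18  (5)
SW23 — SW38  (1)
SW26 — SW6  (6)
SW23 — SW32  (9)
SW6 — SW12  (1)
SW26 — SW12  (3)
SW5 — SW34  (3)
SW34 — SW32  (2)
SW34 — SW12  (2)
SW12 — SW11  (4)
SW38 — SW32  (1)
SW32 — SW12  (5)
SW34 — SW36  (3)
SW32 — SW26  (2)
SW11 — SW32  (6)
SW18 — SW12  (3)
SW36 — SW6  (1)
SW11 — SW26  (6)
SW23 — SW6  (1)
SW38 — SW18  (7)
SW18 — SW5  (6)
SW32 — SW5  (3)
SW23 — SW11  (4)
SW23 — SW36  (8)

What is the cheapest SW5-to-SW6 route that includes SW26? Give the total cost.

Shortest SW5→SW26: SW5–SW32–SW26 = 5
Best SW26 to SW6: SW26–SW23–SW6 costing 4
Total via SW26: 5 + 4 = 9.

9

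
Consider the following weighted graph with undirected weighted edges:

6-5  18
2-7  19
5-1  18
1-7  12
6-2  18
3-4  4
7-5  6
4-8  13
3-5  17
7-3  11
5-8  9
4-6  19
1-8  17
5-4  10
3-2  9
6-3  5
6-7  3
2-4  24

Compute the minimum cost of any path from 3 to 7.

Settle nodes by increasing distance from 3:
3: 0
4: 4  (via 3)
6: 5  (via 3)
7: 8  (via 6)
Shortest route: 3 → 6 → 7 = 8.

8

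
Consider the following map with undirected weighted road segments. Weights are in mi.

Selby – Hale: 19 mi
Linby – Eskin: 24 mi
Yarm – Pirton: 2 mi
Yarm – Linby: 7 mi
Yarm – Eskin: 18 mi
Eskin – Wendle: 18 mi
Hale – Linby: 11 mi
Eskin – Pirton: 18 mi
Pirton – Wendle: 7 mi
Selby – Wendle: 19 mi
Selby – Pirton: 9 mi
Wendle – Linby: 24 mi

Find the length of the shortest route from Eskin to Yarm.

Candidate routes:
Eskin - Wendle - Pirton - Yarm: 18+7+2 = 27
Eskin - Linby - Yarm: 24+7 = 31
Eskin - Yarm: 18 = 18
Eskin - Pirton - Yarm: 18+2 = 20
Cheapest is Eskin - Yarm at 18 mi.

18 mi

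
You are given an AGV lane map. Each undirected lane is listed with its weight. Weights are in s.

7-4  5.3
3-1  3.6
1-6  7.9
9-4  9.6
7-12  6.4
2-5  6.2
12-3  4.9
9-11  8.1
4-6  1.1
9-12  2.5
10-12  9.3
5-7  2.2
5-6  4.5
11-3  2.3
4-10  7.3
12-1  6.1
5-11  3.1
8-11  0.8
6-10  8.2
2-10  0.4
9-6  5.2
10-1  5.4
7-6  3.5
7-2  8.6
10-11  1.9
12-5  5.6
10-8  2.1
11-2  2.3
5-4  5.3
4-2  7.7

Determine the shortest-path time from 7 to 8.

Candidate routes:
7 - 5 - 11 - 8: 2.2+3.1+0.8 = 6.1
7 - 5 - 11 - 10 - 8: 2.2+3.1+1.9+2.1 = 9.3
7 - 5 - 2 - 10 - 8: 2.2+6.2+0.4+2.1 = 10.9
7 - 5 - 11 - 2 - 10 - 8: 2.2+3.1+2.3+0.4+2.1 = 10.1
Cheapest is 7 - 5 - 11 - 8 at 6.1 s.

6.1 s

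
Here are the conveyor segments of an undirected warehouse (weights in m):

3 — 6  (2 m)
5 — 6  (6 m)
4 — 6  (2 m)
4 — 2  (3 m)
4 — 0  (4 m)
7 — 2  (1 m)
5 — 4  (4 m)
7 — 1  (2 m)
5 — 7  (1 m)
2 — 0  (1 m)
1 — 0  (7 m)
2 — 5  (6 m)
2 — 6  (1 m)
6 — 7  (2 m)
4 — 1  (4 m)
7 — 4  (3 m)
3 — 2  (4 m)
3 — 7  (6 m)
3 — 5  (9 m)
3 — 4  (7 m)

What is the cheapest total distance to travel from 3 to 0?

Enumerating some paths:
3–6–7–2–0: 2+2+1+1 = 6
3–2–0: 4+1 = 5
3–6–2–0: 2+1+1 = 4
The minimum is 4 m via 3–6–2–0.

4 m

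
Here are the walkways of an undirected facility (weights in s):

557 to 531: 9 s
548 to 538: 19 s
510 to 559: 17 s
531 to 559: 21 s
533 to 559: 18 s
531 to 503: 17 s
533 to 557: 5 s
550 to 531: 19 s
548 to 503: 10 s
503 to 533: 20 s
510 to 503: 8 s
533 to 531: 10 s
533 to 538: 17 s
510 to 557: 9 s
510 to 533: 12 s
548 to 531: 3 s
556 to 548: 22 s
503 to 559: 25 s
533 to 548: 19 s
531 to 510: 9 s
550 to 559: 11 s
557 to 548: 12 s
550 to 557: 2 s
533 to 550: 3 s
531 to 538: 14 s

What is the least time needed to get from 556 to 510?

34 s

Running Dijkstra from 556:
556: 0
548: 22  (via 556)
531: 25  (via 548)
503: 32  (via 548)
510: 34  (via 531)
Shortest route: 556–548–531–510 = 34 s.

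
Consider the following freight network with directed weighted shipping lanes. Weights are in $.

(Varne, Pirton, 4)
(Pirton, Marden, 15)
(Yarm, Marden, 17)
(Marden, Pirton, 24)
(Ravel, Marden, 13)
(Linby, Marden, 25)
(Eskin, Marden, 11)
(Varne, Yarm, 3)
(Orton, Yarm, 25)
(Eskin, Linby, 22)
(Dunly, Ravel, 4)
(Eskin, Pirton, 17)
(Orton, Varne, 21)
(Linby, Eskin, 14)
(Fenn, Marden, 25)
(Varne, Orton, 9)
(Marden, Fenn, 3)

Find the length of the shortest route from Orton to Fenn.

Settle nodes by increasing distance from Orton:
Orton: 0
Varne: 21  (via Orton)
Yarm: 24  (via Varne)
Pirton: 25  (via Varne)
Marden: 40  (via Pirton)
Fenn: 43  (via Marden)
Shortest route: Orton → Varne → Pirton → Marden → Fenn = $43.

$43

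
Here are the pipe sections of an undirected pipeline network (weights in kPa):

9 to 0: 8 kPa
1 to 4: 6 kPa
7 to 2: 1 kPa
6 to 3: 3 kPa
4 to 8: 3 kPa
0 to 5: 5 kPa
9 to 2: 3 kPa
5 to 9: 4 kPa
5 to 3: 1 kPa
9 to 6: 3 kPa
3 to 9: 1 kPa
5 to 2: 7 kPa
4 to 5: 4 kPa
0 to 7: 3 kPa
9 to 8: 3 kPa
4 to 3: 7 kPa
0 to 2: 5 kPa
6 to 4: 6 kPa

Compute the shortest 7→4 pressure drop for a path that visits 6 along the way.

13 kPa

Best 7 to 6: 7 → 2 → 9 → 6 costing 7
Shortest 6→4: 6 → 4 = 6
Total via 6: 7 + 6 = 13 kPa.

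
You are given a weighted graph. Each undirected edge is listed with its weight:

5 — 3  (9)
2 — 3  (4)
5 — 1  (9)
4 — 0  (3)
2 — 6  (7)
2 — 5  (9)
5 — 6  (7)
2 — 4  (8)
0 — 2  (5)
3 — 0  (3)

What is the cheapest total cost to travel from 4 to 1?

24

Shortest distances from 4:
4: 0
0: 3  (via 4)
3: 6  (via 0)
2: 8  (via 4)
5: 15  (via 3)
6: 15  (via 2)
1: 24  (via 5)
Shortest route: 4–0–3–5–1 = 24.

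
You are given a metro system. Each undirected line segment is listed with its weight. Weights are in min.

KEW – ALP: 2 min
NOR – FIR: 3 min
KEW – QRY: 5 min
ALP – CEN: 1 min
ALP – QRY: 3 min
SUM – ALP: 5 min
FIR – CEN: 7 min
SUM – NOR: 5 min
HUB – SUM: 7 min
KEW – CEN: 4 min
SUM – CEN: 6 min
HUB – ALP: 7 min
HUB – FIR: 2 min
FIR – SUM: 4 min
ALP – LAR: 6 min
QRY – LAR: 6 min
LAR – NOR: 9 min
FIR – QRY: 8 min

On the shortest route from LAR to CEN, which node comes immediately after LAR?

Candidate routes:
LAR–QRY–KEW–ALP–CEN: 6+5+2+1 = 14
LAR–ALP–CEN: 6+1 = 7
LAR–ALP–KEW–CEN: 6+2+4 = 12
LAR–QRY–ALP–CEN: 6+3+1 = 10
Cheapest is LAR–ALP–CEN at 7 min.
So from LAR the first move is to ALP.

ALP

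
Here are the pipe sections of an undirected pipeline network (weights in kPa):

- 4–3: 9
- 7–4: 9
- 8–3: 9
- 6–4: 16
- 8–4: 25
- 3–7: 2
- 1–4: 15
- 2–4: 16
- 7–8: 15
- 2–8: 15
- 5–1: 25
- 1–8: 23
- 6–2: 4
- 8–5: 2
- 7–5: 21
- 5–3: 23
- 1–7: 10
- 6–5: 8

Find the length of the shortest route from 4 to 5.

Enumerating some paths:
4 - 3 - 8 - 5: 9+9+2 = 20
4 - 6 - 5: 16+8 = 24
4 - 7 - 3 - 8 - 5: 9+2+9+2 = 22
Cheapest is 4 - 3 - 8 - 5 at 20 kPa.

20 kPa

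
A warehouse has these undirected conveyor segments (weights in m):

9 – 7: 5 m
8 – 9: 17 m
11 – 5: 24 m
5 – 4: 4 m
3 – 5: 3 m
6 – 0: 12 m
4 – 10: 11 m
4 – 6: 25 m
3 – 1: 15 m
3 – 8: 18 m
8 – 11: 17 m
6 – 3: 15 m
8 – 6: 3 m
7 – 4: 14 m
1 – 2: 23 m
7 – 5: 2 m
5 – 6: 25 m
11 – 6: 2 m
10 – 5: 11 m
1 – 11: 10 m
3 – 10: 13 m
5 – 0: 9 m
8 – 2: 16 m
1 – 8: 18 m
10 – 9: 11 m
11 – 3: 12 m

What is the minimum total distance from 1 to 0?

Settle nodes by increasing distance from 1:
1: 0
11: 10  (via 1)
6: 12  (via 11)
3: 15  (via 1)
8: 15  (via 6)
5: 18  (via 3)
7: 20  (via 5)
4: 22  (via 5)
2: 23  (via 1)
0: 24  (via 6)
Shortest route: 1 → 11 → 6 → 0 = 24 m.

24 m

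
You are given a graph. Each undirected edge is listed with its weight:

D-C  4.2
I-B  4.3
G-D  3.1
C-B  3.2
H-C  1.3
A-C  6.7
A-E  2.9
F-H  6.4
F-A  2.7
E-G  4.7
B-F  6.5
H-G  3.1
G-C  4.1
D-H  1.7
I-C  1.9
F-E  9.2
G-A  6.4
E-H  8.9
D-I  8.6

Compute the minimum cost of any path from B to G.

7.3

Settle nodes by increasing distance from B:
B: 0
C: 3.2  (via B)
I: 4.3  (via B)
H: 4.5  (via C)
D: 6.2  (via H)
F: 6.5  (via B)
G: 7.3  (via C)
Shortest route: B → C → G = 7.3.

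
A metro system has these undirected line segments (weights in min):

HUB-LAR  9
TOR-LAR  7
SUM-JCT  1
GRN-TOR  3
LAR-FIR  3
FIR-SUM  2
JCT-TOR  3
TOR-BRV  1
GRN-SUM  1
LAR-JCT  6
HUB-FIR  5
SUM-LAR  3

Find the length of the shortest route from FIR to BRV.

7 min

Shortest distances from FIR:
FIR: 0
SUM: 2  (via FIR)
GRN: 3  (via SUM)
JCT: 3  (via SUM)
LAR: 3  (via FIR)
HUB: 5  (via FIR)
TOR: 6  (via GRN)
BRV: 7  (via TOR)
Shortest route: FIR–SUM–GRN–TOR–BRV = 7 min.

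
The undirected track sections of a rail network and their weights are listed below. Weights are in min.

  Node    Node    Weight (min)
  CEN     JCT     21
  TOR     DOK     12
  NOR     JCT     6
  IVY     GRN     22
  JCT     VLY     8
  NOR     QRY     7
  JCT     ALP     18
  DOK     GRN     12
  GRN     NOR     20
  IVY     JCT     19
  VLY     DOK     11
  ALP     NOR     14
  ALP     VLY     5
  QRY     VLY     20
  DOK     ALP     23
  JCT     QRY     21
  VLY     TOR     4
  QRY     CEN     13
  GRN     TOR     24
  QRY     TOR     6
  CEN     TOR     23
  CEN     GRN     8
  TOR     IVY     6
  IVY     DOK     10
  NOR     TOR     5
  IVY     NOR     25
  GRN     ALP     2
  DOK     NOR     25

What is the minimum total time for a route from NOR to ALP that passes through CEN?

Shortest NOR→CEN: NOR → QRY → CEN = 20
Shortest CEN→ALP: CEN → GRN → ALP = 10
Total via CEN: 20 + 10 = 30 min.

30 min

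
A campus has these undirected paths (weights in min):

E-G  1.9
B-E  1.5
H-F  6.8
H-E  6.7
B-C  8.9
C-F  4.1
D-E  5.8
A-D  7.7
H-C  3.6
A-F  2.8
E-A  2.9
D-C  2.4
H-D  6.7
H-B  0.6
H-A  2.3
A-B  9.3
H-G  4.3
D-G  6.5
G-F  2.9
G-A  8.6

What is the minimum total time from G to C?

Compare a few routes:
G–F–C: 2.9+4.1 = 7
G–E–B–H–C: 1.9+1.5+0.6+3.6 = 7.6
Cheapest is G–F–C at 7 min.

7 min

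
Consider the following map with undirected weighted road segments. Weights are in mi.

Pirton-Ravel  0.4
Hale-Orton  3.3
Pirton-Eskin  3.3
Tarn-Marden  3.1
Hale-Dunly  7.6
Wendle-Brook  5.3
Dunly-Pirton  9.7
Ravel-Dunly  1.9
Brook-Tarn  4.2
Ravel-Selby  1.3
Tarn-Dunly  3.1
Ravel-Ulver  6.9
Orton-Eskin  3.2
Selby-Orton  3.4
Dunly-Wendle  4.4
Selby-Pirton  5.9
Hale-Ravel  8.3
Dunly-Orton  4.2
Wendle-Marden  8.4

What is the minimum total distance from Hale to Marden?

13.7 mi

Compare a few routes:
Hale - Orton - Dunly - Tarn - Marden: 3.3+4.2+3.1+3.1 = 13.7
Hale - Dunly - Tarn - Marden: 7.6+3.1+3.1 = 13.8
Cheapest is Hale - Orton - Dunly - Tarn - Marden at 13.7 mi.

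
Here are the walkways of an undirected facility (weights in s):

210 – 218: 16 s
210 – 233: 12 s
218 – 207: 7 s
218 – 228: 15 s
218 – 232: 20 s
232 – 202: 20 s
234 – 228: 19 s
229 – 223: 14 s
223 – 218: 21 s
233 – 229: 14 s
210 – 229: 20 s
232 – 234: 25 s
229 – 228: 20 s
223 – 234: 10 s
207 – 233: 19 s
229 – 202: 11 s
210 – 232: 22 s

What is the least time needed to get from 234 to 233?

38 s

Compare a few routes:
234 → 223 → 229 → 233: 10+14+14 = 38
234 → 228 → 229 → 233: 19+20+14 = 53
234 → 223 → 229 → 210 → 233: 10+14+20+12 = 56
234 → 223 → 218 → 207 → 233: 10+21+7+19 = 57
Cheapest is 234 → 223 → 229 → 233 at 38 s.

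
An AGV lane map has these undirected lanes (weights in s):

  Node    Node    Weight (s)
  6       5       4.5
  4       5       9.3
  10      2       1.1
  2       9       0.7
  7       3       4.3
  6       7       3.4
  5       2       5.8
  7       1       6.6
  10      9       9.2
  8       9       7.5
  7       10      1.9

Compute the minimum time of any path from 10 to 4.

16.2 s

Compare a few routes:
10 - 7 - 6 - 5 - 4: 1.9+3.4+4.5+9.3 = 19.1
10 - 2 - 5 - 4: 1.1+5.8+9.3 = 16.2
Cheapest is 10 - 2 - 5 - 4 at 16.2 s.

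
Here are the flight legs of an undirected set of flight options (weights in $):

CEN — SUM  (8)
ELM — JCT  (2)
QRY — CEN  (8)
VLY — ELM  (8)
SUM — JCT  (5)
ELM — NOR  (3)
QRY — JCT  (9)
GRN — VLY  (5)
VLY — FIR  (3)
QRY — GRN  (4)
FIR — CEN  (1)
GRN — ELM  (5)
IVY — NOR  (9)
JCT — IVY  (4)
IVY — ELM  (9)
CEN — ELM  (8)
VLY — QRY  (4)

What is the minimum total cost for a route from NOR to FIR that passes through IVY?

$24

Shortest NOR→IVY: NOR → IVY = 9
Best IVY to FIR: IVY → JCT → ELM → CEN → FIR costing 15
Total via IVY: 9 + 15 = $24.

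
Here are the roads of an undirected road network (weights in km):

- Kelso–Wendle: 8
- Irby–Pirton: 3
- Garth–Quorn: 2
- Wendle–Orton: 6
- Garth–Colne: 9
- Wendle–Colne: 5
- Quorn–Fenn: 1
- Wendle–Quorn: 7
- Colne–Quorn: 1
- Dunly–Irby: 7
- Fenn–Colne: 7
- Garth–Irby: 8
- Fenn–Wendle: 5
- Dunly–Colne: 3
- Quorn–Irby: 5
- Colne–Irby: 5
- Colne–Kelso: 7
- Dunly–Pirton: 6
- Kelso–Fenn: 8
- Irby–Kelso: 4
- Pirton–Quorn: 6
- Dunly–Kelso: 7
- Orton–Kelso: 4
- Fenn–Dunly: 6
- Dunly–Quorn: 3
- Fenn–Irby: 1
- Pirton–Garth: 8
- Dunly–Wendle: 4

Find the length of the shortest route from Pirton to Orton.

Candidate routes:
Pirton → Irby → Fenn → Wendle → Orton: 3+1+5+6 = 15
Pirton → Irby → Kelso → Orton: 3+4+4 = 11
Cheapest is Pirton → Irby → Kelso → Orton at 11 km.

11 km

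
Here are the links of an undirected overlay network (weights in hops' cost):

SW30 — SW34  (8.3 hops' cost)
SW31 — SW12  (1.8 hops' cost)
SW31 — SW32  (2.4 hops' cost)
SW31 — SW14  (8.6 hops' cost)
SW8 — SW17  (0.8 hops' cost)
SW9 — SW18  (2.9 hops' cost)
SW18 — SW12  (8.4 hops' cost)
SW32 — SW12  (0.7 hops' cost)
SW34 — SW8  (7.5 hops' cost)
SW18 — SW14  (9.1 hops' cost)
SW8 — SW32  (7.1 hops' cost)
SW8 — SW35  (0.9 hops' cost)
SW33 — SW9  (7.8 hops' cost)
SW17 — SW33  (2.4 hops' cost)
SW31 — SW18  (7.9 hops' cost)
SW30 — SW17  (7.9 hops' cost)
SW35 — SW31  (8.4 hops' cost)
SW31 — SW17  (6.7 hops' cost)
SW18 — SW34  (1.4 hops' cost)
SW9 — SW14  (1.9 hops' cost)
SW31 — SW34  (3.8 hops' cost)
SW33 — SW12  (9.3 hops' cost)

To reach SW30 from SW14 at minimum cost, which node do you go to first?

Enumerating some paths:
SW14 → SW18 → SW34 → SW30: 9.1+1.4+8.3 = 18.8
SW14 → SW9 → SW18 → SW34 → SW30: 1.9+2.9+1.4+8.3 = 14.5
Cheapest is SW14 → SW9 → SW18 → SW34 → SW30 at 14.5 hops' cost.
So from SW14 the first move is to SW9.

SW9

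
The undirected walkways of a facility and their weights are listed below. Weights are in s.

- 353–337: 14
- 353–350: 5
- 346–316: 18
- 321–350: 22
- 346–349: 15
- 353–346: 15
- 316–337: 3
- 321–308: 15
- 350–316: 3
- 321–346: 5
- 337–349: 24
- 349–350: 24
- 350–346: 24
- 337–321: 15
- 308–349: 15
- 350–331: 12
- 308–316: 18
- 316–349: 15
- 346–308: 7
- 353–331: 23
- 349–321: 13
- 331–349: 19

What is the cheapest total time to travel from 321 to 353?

Candidate routes:
321 → 346 → 353: 5+15 = 20
321 → 337 → 316 → 350 → 353: 15+3+3+5 = 26
321 → 350 → 353: 22+5 = 27
321 → 337 → 353: 15+14 = 29
Cheapest is 321 → 346 → 353 at 20 s.

20 s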